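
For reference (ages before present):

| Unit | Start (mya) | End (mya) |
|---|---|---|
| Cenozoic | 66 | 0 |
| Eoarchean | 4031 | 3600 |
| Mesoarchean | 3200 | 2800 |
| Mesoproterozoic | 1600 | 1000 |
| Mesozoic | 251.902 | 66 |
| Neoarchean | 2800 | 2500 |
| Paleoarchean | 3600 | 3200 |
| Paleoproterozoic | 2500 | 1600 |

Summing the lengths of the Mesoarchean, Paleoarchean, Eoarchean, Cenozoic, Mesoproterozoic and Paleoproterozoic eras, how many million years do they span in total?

2797 million years

Each duration: Mesoarchean = 400; Paleoarchean = 400; Eoarchean = 431; Cenozoic = 66; Mesoproterozoic = 600; Paleoproterozoic = 900.
Sum: 400 + 400 + 431 + 66 + 600 + 900 = 2797 Myr.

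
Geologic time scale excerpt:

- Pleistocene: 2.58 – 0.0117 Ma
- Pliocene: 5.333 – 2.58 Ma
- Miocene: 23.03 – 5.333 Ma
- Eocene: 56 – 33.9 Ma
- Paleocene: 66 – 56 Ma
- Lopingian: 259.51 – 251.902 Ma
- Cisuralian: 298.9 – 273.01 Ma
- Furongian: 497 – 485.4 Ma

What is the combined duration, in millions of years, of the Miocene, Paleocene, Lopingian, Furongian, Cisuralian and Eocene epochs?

Duration is start − end for each: (23.03 − 5.333) + (66 − 56) + (259.51 − 251.902) + (497 − 485.4) + (298.9 − 273.01) + (56 − 33.9).
That is 17.697 + 10 + 7.608 + 11.6 + 25.89 + 22.1, which totals 94.895 million years.

94.895 million years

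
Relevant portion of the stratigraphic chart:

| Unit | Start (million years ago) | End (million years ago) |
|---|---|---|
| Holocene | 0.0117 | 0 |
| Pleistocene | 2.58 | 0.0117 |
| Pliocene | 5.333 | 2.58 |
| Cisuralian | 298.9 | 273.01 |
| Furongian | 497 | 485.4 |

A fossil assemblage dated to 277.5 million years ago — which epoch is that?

Cisuralian

277.5 Ma lies between 298.9 and 273.01 Ma, so it falls in the Cisuralian.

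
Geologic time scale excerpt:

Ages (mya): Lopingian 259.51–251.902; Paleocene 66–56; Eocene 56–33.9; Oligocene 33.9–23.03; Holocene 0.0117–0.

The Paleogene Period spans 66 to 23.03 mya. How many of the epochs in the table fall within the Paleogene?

Epochs inside 66–23.03 Ma: Paleocene, Eocene, Oligocene — 3 in total.

3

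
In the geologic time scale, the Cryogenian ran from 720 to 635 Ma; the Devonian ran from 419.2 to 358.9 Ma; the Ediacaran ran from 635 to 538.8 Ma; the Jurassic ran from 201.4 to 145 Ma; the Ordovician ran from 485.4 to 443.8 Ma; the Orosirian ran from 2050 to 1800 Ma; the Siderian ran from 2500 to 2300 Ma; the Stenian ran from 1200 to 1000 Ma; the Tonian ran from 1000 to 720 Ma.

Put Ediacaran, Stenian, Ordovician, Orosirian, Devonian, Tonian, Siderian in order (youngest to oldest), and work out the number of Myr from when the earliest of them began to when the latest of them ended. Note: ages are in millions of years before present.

Start ages (Ma): Siderian 2500, Orosirian 2050, Stenian 1200, Tonian 1000, Ediacaran 635, Ordovician 485.4, Devonian 419.2.
Ordered youngest to oldest: Devonian, Ordovician, Ediacaran, Tonian, Stenian, Orosirian, Siderian.
Span = 2500 − 358.9 = 2141.1 Myr.

Devonian → Ordovician → Ediacaran → Tonian → Stenian → Orosirian → Siderian; total span 2141.1 Myr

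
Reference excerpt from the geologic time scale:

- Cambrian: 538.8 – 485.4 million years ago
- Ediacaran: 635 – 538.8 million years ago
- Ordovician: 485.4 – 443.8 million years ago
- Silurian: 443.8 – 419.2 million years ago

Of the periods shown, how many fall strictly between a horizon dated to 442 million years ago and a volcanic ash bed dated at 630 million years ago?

2

630 Ma sits inside the Ediacaran (635–538.8) and 442 Ma inside the Silurian (443.8–419.2); neither of those is wholly between the two dates.
The listed periods lying completely between them are Cambrian, Ordovician — 2 in all.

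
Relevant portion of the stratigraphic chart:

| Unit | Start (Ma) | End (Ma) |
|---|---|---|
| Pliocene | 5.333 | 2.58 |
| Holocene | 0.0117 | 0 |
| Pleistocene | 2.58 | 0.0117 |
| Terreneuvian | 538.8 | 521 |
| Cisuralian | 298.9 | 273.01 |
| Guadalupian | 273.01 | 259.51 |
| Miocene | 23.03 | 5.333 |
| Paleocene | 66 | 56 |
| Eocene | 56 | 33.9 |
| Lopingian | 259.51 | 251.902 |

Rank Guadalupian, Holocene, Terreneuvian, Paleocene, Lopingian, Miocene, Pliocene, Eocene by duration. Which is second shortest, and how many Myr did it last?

Start − end for each: Guadalupian 273.01 − 259.51 = 13.5; Holocene 0.0117 − 0 = 0.0117; Terreneuvian 538.8 − 521 = 17.8; Paleocene 66 − 56 = 10; Lopingian 259.51 − 251.902 = 7.608; Miocene 23.03 − 5.333 = 17.697; Pliocene 5.333 − 2.58 = 2.753; Eocene 56 − 33.9 = 22.1.
Ranking these from shortest: Holocene < Pliocene < Lopingian < Paleocene < Guadalupian < Miocene < Terreneuvian < Eocene.
Position 2 in that ranking is Pliocene, which lasted 2.753 Myr.

Pliocene, 2.753 million years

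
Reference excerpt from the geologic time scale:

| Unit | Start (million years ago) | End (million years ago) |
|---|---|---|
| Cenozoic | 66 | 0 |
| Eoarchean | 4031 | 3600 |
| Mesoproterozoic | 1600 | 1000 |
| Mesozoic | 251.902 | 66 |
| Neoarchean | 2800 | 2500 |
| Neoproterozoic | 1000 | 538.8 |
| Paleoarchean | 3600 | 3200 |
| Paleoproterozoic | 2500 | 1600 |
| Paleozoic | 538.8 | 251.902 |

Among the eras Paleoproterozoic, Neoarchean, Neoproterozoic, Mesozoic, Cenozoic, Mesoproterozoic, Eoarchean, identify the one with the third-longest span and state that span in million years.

Durations: Paleoproterozoic 900; Neoarchean 300; Neoproterozoic 461.2; Mesozoic 185.902; Cenozoic 66; Mesoproterozoic 600; Eoarchean 431 Myr.
Sorted longest-first: Paleoproterozoic (900), Mesoproterozoic (600), Neoproterozoic (461.2), Eoarchean (431), Neoarchean (300), Mesozoic (185.902), Cenozoic (66).
The third longest is Neoproterozoic at 461.2 Myr.

Neoproterozoic, 461.2 million years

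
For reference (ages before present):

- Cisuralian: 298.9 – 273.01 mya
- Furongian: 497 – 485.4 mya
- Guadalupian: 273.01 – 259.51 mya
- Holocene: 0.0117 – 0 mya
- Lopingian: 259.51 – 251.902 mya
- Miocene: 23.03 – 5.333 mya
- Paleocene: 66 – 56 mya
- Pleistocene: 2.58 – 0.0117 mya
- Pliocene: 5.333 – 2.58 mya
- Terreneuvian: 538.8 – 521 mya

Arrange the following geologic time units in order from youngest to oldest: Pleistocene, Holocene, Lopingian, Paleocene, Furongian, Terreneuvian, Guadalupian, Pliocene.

The oldest of these is Terreneuvian (starts 538.8 Ma) and the youngest is Holocene (ends 0 Ma).
In between, by decreasing start age: Furongian (497), Guadalupian (273.01), Lopingian (259.51), Paleocene (66), Pliocene (5.333), Pleistocene (2.58).
Listing youngest first means reversing that sequence.

Holocene, then Pleistocene, then Pliocene, then Paleocene, then Lopingian, then Guadalupian, then Furongian, then Terreneuvian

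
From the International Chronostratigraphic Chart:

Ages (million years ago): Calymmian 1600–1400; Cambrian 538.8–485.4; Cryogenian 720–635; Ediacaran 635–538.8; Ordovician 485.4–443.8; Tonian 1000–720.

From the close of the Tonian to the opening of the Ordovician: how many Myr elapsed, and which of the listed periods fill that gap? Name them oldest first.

End of Tonian = 720 Ma; start of Ordovician = 485.4 Ma.
Gap = 720 − 485.4 = 234.6 Myr.
Periods wholly inside 720–485.4 Ma: Cryogenian (720–635), Ediacaran (635–538.8), Cambrian (538.8–485.4).

234.6 million years; Cryogenian, Ediacaran, Cambrian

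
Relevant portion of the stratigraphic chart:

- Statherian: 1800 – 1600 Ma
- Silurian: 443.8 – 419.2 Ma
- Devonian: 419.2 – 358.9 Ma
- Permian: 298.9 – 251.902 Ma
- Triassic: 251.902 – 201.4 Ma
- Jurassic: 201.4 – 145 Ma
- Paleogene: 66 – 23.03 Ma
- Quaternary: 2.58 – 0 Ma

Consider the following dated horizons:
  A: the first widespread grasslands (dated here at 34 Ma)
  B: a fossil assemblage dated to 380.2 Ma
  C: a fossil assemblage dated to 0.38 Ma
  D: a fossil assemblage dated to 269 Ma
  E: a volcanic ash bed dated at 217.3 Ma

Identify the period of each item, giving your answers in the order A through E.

A — Paleogene; B — Devonian; C — Quaternary; D — Permian; E — Triassic

A: 34 Ma lies in 66–23.03 Ma, so Paleogene.
B: 380.2 Ma lies in 419.2–358.9 Ma, so Devonian.
C: 0.38 Ma lies in 2.58–0 Ma, so Quaternary.
D: 269 Ma lies in 298.9–251.902 Ma, so Permian.
E: 217.3 Ma lies in 251.902–201.4 Ma, so Triassic.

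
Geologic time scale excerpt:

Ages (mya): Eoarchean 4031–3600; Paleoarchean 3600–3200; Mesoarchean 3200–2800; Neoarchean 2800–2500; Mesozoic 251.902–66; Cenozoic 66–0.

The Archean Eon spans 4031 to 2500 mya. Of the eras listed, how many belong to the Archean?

Eras inside 4031–2500 Ma: Eoarchean, Paleoarchean, Mesoarchean, Neoarchean — 4 in total.

4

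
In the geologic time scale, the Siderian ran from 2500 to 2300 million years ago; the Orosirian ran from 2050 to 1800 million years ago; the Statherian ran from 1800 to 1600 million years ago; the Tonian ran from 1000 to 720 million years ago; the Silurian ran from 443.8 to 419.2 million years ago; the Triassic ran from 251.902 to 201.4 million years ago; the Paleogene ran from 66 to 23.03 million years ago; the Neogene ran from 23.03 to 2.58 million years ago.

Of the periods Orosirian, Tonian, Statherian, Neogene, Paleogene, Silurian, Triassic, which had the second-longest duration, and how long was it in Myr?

Orosirian, 250 million years

Durations: Orosirian 250; Tonian 280; Statherian 200; Neogene 20.45; Paleogene 42.97; Silurian 24.6; Triassic 50.502 Myr.
Sorted longest-first: Tonian (280), Orosirian (250), Statherian (200), Triassic (50.502), Paleogene (42.97), Silurian (24.6), Neogene (20.45).
The second longest is Orosirian at 250 Myr.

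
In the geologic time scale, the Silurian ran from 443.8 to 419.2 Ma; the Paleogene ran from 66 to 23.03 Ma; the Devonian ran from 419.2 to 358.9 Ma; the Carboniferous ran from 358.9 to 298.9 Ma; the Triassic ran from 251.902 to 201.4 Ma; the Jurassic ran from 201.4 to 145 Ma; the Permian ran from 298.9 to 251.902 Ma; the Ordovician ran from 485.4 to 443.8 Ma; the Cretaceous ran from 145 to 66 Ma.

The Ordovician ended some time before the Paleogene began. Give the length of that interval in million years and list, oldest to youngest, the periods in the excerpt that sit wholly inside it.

End of Ordovician = 443.8 Ma; start of Paleogene = 66 Ma.
Gap = 443.8 − 66 = 377.8 Myr.
Periods wholly inside 443.8–66 Ma: Silurian (443.8–419.2), Devonian (419.2–358.9), Carboniferous (358.9–298.9), Permian (298.9–251.902), Triassic (251.902–201.4), Jurassic (201.4–145), Cretaceous (145–66).

377.8 million years; Silurian, Devonian, Carboniferous, Permian, Triassic, Jurassic, Cretaceous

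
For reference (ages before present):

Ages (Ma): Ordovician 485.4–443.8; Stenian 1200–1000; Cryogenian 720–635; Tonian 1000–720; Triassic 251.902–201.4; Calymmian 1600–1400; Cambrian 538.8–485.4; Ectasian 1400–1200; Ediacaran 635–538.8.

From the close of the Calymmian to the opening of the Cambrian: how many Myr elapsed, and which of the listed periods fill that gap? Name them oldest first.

861.2 million years; Ectasian, Stenian, Tonian, Cryogenian, Ediacaran

End of Calymmian = 1400 Ma; start of Cambrian = 538.8 Ma.
Gap = 1400 − 538.8 = 861.2 Myr.
Periods wholly inside 1400–538.8 Ma: Ectasian (1400–1200), Stenian (1200–1000), Tonian (1000–720), Cryogenian (720–635), Ediacaran (635–538.8).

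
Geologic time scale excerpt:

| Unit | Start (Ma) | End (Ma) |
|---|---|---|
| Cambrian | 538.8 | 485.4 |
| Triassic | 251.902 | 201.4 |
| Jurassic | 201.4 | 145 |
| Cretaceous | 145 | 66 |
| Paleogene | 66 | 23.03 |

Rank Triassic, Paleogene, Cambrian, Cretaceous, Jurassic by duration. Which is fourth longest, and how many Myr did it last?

Durations: Triassic 50.502; Paleogene 42.97; Cambrian 53.4; Cretaceous 79; Jurassic 56.4 Myr.
Sorted longest-first: Cretaceous (79), Jurassic (56.4), Cambrian (53.4), Triassic (50.502), Paleogene (42.97).
The fourth longest is Triassic at 50.502 Myr.

Triassic, 50.502 million years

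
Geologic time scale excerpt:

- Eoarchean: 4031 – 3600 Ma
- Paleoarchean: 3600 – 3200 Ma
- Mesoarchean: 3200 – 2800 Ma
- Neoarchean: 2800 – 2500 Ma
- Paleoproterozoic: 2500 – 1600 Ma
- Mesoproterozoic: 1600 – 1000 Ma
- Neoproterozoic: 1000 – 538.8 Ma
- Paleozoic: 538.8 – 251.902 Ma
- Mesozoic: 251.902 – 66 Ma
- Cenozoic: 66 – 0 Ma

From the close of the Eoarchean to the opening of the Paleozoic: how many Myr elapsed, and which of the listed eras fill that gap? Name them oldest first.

3061.2 million years; Paleoarchean, Mesoarchean, Neoarchean, Paleoproterozoic, Mesoproterozoic, Neoproterozoic

The Eoarchean closes at 3600 Ma and the Paleozoic opens at 538.8 Ma, so the interval is 3600 − 538.8 = 3061.2 Myr.
An era fits inside if it starts at or after 3600 Ma and ends at or before 538.8 Ma; oldest first that gives Paleoarchean, Mesoarchean, Neoarchean, Paleoproterozoic, Mesoproterozoic, Neoproterozoic.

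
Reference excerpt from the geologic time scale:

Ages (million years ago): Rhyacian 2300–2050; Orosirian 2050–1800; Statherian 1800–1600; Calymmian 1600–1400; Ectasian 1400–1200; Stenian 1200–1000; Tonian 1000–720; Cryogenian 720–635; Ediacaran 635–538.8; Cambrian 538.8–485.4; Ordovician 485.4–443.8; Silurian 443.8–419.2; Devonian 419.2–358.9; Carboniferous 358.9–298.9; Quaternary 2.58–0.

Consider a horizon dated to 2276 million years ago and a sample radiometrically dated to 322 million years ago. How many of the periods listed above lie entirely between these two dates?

12

The older date is 2276 Ma and the younger is 322 Ma.
Periods with start < 2276 and end > 322 Ma: Orosirian (2050–1800), Statherian (1800–1600), Calymmian (1600–1400), Ectasian (1400–1200), Stenian (1200–1000), Tonian (1000–720), Cryogenian (720–635), Ediacaran (635–538.8), Cambrian (538.8–485.4), Ordovician (485.4–443.8), Silurian (443.8–419.2), Devonian (419.2–358.9).
That is 12 complete periods.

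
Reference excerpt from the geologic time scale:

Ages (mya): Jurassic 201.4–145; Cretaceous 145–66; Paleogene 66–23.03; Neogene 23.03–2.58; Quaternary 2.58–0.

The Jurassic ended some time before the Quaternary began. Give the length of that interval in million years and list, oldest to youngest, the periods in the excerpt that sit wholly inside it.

End of Jurassic = 145 Ma; start of Quaternary = 2.58 Ma.
Gap = 145 − 2.58 = 142.42 Myr.
Periods wholly inside 145–2.58 Ma: Cretaceous (145–66), Paleogene (66–23.03), Neogene (23.03–2.58).

142.42 million years; Cretaceous, Paleogene, Neogene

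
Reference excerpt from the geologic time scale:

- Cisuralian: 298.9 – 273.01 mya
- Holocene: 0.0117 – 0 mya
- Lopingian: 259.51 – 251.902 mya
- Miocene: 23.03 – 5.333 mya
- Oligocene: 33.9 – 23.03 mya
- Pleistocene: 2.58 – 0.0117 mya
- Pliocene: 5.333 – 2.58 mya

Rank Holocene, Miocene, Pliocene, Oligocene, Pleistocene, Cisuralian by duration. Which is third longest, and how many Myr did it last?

Oligocene, 10.87 million years

Durations: Holocene 0.0117; Miocene 17.697; Pliocene 2.753; Oligocene 10.87; Pleistocene 2.5683; Cisuralian 25.89 Myr.
Sorted longest-first: Cisuralian (25.89), Miocene (17.697), Oligocene (10.87), Pliocene (2.753), Pleistocene (2.5683), Holocene (0.0117).
The third longest is Oligocene at 10.87 Myr.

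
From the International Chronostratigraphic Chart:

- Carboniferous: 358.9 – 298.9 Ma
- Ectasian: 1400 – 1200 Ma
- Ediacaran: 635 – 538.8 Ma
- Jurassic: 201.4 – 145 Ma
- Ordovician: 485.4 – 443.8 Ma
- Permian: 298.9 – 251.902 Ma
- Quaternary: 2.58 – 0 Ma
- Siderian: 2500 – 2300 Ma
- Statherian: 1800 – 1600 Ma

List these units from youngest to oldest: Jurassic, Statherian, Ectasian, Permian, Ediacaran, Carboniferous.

Read off each span (Ma): Jurassic 201.4–145; Statherian 1800–1600; Ectasian 1400–1200; Permian 298.9–251.902; Ediacaran 635–538.8; Carboniferous 358.9–298.9.
Larger Ma is older, so oldest→youngest is Statherian, Ectasian, Ediacaran, Carboniferous, Permian, Jurassic; reverse it for youngest→oldest.

Jurassic → Permian → Carboniferous → Ediacaran → Ectasian → Statherian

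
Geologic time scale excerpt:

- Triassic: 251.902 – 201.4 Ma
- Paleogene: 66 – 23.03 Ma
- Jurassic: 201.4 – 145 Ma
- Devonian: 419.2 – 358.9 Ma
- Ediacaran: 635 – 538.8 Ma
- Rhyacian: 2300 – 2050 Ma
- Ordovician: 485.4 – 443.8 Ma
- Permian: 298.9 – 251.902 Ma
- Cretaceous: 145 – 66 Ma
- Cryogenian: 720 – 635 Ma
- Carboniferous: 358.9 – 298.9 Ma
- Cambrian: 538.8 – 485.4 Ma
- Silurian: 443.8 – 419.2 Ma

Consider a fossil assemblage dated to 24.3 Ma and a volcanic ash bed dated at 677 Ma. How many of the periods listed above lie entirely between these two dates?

The older date is 677 Ma and the younger is 24.3 Ma.
Periods with start < 677 and end > 24.3 Ma: Ediacaran (635–538.8), Cambrian (538.8–485.4), Ordovician (485.4–443.8), Silurian (443.8–419.2), Devonian (419.2–358.9), Carboniferous (358.9–298.9), Permian (298.9–251.902), Triassic (251.902–201.4), Jurassic (201.4–145), Cretaceous (145–66).
That is 10 complete periods.

10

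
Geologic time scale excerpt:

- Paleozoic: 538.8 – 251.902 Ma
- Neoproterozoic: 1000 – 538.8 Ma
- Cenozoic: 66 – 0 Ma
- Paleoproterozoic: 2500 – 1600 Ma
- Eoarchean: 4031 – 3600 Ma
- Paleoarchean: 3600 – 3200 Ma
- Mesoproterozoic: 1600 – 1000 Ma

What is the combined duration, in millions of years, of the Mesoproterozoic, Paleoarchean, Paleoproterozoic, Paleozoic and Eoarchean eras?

Duration is start − end for each: (1600 − 1000) + (3600 − 3200) + (2500 − 1600) + (538.8 − 251.902) + (4031 − 3600).
That is 600 + 400 + 900 + 286.898 + 431, which totals 2617.898 million years.

2617.898 million years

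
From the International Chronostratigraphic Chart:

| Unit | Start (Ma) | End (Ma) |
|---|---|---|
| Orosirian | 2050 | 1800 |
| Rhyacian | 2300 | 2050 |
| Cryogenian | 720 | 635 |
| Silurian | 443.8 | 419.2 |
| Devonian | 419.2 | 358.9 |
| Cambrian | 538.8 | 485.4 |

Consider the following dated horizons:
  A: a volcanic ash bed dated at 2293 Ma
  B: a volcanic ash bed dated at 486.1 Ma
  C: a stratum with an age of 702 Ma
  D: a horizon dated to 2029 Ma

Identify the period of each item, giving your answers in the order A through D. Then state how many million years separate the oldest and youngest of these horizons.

Match each age against the start–end ranges in the excerpt: A = 2293 Ma → Rhyacian (2300–2050); B = 486.1 Ma → Cambrian (538.8–485.4); C = 702 Ma → Cryogenian (720–635); D = 2029 Ma → Orosirian (2050–1800).
The largest age is 2293 Ma and the smallest is 486.1 Ma; their difference is 1806.9 Myr.

A — Rhyacian; B — Cambrian; C — Cryogenian; D — Orosirian; span 1806.9 million years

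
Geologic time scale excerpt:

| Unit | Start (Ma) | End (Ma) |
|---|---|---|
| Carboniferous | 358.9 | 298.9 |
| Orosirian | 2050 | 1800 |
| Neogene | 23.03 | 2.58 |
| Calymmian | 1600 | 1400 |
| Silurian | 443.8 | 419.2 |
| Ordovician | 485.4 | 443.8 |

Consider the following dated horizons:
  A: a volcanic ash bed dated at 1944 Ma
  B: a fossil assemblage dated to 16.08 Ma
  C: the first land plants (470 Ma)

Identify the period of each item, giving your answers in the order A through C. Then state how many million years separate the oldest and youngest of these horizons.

A — Orosirian; B — Neogene; C — Ordovician; span 1927.92 million years

A: 1944 Ma lies in 2050–1800 Ma, so Orosirian.
B: 16.08 Ma lies in 23.03–2.58 Ma, so Neogene.
C: 470 Ma lies in 485.4–443.8 Ma, so Ordovician.
Oldest = 1944 Ma, youngest = 16.08 Ma → span 1927.92 Myr.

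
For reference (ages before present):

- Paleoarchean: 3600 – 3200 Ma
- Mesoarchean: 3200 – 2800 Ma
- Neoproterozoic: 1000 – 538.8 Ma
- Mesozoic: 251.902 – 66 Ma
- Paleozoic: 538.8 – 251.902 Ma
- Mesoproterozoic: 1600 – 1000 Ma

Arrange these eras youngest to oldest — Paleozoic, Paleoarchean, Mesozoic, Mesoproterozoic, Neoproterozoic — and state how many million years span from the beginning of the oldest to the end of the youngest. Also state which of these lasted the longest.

Mesozoic → Paleozoic → Neoproterozoic → Mesoproterozoic → Paleoarchean; total span 3534 Myr; longest is Mesoproterozoic

Start ages (Ma): Paleoarchean 3600, Mesoproterozoic 1600, Neoproterozoic 1000, Paleozoic 538.8, Mesozoic 251.902.
Ordered youngest to oldest: Mesozoic, Paleozoic, Neoproterozoic, Mesoproterozoic, Paleoarchean.
Span = 3600 − 66 = 3534 Myr.
Durations: Paleozoic 286.898, Neoproterozoic 461.2, Mesozoic 185.902, Paleoarchean 400, Mesoproterozoic 600 → longest is Mesoproterozoic (600 Myr).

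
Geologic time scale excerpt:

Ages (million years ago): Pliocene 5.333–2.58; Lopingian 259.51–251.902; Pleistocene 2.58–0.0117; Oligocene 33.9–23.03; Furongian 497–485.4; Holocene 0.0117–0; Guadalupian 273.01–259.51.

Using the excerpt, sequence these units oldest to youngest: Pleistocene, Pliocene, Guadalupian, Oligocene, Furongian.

Read off each span (Ma): Pleistocene 2.58–0.0117; Pliocene 5.333–2.58; Guadalupian 273.01–259.51; Oligocene 33.9–23.03; Furongian 497–485.4.
Larger Ma is older, so oldest→youngest is Furongian, Guadalupian, Oligocene, Pliocene, Pleistocene.

Furongian, Guadalupian, Oligocene, Pliocene, Pleistocene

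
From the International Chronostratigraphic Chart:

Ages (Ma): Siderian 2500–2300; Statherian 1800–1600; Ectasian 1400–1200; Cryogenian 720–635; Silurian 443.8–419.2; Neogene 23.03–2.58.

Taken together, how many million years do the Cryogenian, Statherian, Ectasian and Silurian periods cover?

509.6 million years

Duration is start − end for each: (720 − 635) + (1800 − 1600) + (1400 − 1200) + (443.8 − 419.2).
That is 85 + 200 + 200 + 24.6, which totals 509.6 million years.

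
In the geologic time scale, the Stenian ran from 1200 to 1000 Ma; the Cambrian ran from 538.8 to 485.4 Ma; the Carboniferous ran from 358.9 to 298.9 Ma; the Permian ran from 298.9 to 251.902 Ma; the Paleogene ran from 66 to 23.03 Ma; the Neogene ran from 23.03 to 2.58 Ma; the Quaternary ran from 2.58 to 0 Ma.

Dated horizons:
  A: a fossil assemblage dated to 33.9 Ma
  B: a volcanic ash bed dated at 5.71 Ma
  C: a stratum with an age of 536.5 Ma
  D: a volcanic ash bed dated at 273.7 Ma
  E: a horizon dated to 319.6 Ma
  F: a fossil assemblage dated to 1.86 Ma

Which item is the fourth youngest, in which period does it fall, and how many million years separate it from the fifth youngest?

D, in the Permian; 45.9 million years to E

Smaller Ma means younger, so youngest first: F 1.86 < B 5.71 < A 33.9 < D 273.7 < E 319.6 < C 536.5.
Counting 4 along gives D (273.7 Ma); the excerpt puts that inside the Permian, 298.9–251.902 Ma.
Next in line is E (319.6 Ma), and 319.6 − 273.7 = 45.9 Myr.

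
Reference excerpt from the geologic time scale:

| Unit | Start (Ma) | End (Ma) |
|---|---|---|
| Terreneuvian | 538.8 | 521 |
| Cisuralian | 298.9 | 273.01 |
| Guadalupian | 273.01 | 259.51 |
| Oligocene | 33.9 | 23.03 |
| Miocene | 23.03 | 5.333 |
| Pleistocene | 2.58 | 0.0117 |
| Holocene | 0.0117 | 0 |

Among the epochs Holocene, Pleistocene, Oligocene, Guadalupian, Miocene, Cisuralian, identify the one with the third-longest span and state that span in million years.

Durations: Holocene 0.0117; Pleistocene 2.5683; Oligocene 10.87; Guadalupian 13.5; Miocene 17.697; Cisuralian 25.89 Myr.
Sorted longest-first: Cisuralian (25.89), Miocene (17.697), Guadalupian (13.5), Oligocene (10.87), Pleistocene (2.5683), Holocene (0.0117).
The third longest is Guadalupian at 13.5 Myr.

Guadalupian, 13.5 million years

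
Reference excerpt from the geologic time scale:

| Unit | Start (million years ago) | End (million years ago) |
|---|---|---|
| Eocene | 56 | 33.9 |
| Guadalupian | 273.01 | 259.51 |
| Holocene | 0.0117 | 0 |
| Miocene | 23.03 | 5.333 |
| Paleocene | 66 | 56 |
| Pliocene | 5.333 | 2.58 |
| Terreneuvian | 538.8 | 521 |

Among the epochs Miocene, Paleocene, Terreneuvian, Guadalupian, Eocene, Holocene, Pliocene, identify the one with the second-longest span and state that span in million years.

Terreneuvian, 17.8 million years

Durations: Miocene 17.697; Paleocene 10; Terreneuvian 17.8; Guadalupian 13.5; Eocene 22.1; Holocene 0.0117; Pliocene 2.753 Myr.
Sorted longest-first: Eocene (22.1), Terreneuvian (17.8), Miocene (17.697), Guadalupian (13.5), Paleocene (10), Pliocene (2.753), Holocene (0.0117).
The second longest is Terreneuvian at 17.8 Myr.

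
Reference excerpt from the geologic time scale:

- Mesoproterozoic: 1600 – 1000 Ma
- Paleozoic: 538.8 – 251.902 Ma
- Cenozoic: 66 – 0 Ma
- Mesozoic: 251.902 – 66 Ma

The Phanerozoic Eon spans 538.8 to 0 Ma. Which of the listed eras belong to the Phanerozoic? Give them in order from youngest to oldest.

Cenozoic, Mesozoic, Paleozoic

Eras with both bounds inside 538.8–0 Ma: Cenozoic (66–0), Mesozoic (251.902–66), Paleozoic (538.8–251.902).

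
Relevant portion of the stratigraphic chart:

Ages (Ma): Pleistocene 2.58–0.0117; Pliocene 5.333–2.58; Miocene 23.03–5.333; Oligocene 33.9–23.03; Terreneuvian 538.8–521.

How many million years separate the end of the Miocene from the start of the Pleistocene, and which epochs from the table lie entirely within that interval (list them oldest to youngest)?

End of Miocene = 5.333 Ma; start of Pleistocene = 2.58 Ma.
Gap = 5.333 − 2.58 = 2.753 Myr.
Epochs wholly inside 5.333–2.58 Ma: Pliocene (5.333–2.58).

2.753 million years; Pliocene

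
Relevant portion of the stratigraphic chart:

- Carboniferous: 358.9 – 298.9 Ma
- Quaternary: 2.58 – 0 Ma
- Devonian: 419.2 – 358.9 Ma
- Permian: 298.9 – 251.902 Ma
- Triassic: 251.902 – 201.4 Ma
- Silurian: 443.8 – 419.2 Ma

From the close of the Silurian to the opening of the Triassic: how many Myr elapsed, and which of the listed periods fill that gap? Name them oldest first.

End of Silurian = 419.2 Ma; start of Triassic = 251.902 Ma.
Gap = 419.2 − 251.902 = 167.298 Myr.
Periods wholly inside 419.2–251.902 Ma: Devonian (419.2–358.9), Carboniferous (358.9–298.9), Permian (298.9–251.902).

167.298 million years; Devonian, Carboniferous, Permian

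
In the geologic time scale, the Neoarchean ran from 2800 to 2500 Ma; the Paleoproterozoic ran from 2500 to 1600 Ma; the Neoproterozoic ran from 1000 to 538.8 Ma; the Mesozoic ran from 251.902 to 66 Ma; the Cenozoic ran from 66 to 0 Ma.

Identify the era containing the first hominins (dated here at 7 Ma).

7 Ma lies between 66 and 0 Ma, so it falls in the Cenozoic.

Cenozoic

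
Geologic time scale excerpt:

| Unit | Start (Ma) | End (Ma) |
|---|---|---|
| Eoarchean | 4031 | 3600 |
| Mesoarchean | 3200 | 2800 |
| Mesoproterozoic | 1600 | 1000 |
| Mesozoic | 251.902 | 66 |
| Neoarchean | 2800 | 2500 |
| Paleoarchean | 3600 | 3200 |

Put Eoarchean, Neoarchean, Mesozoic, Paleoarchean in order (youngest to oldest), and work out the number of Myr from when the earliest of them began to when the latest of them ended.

Start ages (Ma): Eoarchean 4031, Paleoarchean 3600, Neoarchean 2800, Mesozoic 251.902.
Ordered youngest to oldest: Mesozoic, Neoarchean, Paleoarchean, Eoarchean.
Span = 4031 − 66 = 3965 Myr.

Mesozoic → Neoarchean → Paleoarchean → Eoarchean; total span 3965 Myr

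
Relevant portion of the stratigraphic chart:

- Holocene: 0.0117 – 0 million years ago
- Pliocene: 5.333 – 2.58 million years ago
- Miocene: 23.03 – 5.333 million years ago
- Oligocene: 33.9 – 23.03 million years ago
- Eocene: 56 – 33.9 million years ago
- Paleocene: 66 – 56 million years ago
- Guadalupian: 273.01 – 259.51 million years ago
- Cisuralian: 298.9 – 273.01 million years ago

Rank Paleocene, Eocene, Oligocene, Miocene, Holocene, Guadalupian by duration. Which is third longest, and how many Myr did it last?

Durations: Paleocene 10; Eocene 22.1; Oligocene 10.87; Miocene 17.697; Holocene 0.0117; Guadalupian 13.5 Myr.
Sorted longest-first: Eocene (22.1), Miocene (17.697), Guadalupian (13.5), Oligocene (10.87), Paleocene (10), Holocene (0.0117).
The third longest is Guadalupian at 13.5 Myr.

Guadalupian, 13.5 million years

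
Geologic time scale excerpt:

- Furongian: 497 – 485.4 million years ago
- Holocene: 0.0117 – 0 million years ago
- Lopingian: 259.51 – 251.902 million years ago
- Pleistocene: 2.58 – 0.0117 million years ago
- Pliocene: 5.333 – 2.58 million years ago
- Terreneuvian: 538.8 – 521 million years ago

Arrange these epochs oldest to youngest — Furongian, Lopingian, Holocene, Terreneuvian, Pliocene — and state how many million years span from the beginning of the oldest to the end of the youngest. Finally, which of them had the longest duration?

Terreneuvian → Furongian → Lopingian → Pliocene → Holocene; total span 538.8 Myr; longest is Terreneuvian

From the excerpt: Furongian 497–485.4; Lopingian 259.51–251.902; Holocene 0.0117–0; Terreneuvian 538.8–521; Pliocene 5.333–2.58 (Ma).
Larger Ma is earlier, so the oldest is Terreneuvian and the youngest is Holocene; oldest to youngest: Terreneuvian, Furongian, Lopingian, Pliocene, Holocene.
Oldest start 538.8 minus youngest end 0 gives 538.8 Myr overall.
Individual lengths (start − end): Pliocene 2.753; Holocene 0.0117; Terreneuvian 17.8; Furongian 11.6; Lopingian 7.608. The largest is Terreneuvian at 17.8 Myr.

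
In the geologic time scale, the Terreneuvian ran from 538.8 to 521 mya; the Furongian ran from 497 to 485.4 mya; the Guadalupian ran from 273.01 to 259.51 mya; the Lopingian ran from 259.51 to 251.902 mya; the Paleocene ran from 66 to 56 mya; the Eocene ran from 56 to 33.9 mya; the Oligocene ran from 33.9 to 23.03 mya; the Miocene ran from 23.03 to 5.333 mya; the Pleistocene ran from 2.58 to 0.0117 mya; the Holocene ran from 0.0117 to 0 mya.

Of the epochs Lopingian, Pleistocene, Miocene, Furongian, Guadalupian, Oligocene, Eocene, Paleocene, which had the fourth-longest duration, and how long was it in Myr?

Start − end for each: Lopingian 259.51 − 251.902 = 7.608; Pleistocene 2.58 − 0.0117 = 2.5683; Miocene 23.03 − 5.333 = 17.697; Furongian 497 − 485.4 = 11.6; Guadalupian 273.01 − 259.51 = 13.5; Oligocene 33.9 − 23.03 = 10.87; Eocene 56 − 33.9 = 22.1; Paleocene 66 − 56 = 10.
Ranking these from longest: Eocene > Miocene > Guadalupian > Furongian > Oligocene > Paleocene > Lopingian > Pleistocene.
Position 4 in that ranking is Furongian, which lasted 11.6 Myr.

Furongian, 11.6 million years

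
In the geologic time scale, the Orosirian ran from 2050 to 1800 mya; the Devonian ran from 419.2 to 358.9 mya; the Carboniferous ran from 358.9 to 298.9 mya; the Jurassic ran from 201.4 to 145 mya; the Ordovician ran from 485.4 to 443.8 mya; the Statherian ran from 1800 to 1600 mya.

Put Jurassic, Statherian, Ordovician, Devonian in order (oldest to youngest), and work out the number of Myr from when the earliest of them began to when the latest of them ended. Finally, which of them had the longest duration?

Statherian → Ordovician → Devonian → Jurassic; total span 1655 Myr; longest is Statherian

Start ages (Ma): Statherian 1800, Ordovician 485.4, Devonian 419.2, Jurassic 201.4.
Ordered oldest to youngest: Statherian, Ordovician, Devonian, Jurassic.
Span = 1800 − 145 = 1655 Myr.
Durations: Statherian 200, Devonian 60.3, Ordovician 41.6, Jurassic 56.4 → longest is Statherian (200 Myr).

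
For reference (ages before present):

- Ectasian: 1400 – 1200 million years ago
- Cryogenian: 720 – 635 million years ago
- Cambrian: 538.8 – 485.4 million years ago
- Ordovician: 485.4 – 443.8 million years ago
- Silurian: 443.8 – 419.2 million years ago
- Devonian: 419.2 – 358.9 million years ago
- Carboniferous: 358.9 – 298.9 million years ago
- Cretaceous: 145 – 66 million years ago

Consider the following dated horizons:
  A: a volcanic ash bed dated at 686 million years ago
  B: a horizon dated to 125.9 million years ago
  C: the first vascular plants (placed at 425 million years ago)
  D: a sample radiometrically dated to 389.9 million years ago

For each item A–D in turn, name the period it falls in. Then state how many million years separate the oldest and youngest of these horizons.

A — Cryogenian; B — Cretaceous; C — Silurian; D — Devonian; span 560.1 million years

Match each age against the start–end ranges in the excerpt: A = 686 Ma → Cryogenian (720–635); B = 125.9 Ma → Cretaceous (145–66); C = 425 Ma → Silurian (443.8–419.2); D = 389.9 Ma → Devonian (419.2–358.9).
The largest age is 686 Ma and the smallest is 125.9 Ma; their difference is 560.1 Myr.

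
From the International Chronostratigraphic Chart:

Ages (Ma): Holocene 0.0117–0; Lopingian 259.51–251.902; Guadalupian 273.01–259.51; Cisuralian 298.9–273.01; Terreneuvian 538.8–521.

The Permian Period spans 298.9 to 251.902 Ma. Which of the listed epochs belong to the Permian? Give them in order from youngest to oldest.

Lopingian, Guadalupian, Cisuralian

Epochs with both bounds inside 298.9–251.902 Ma: Lopingian (259.51–251.902), Guadalupian (273.01–259.51), Cisuralian (298.9–273.01).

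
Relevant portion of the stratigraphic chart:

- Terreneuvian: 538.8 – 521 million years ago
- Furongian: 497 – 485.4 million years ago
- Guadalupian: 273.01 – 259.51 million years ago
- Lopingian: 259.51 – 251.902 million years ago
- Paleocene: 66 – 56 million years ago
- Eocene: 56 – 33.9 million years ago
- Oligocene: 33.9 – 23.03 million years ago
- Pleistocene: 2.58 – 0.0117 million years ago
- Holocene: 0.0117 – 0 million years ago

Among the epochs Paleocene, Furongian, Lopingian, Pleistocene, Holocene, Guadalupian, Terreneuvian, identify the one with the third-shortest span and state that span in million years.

Lopingian, 7.608 million years

Start − end for each: Paleocene 66 − 56 = 10; Furongian 497 − 485.4 = 11.6; Lopingian 259.51 − 251.902 = 7.608; Pleistocene 2.58 − 0.0117 = 2.5683; Holocene 0.0117 − 0 = 0.0117; Guadalupian 273.01 − 259.51 = 13.5; Terreneuvian 538.8 − 521 = 17.8.
Ranking these from shortest: Holocene < Pleistocene < Lopingian < Paleocene < Furongian < Guadalupian < Terreneuvian.
Position 3 in that ranking is Lopingian, which lasted 7.608 Myr.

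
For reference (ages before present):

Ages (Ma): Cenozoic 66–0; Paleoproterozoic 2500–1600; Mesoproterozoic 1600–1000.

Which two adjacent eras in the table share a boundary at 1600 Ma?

The Paleoproterozoic ends at 1600 Ma and the Mesoproterozoic begins at 1600 Ma, so they share that boundary.

Paleoproterozoic and Mesoproterozoic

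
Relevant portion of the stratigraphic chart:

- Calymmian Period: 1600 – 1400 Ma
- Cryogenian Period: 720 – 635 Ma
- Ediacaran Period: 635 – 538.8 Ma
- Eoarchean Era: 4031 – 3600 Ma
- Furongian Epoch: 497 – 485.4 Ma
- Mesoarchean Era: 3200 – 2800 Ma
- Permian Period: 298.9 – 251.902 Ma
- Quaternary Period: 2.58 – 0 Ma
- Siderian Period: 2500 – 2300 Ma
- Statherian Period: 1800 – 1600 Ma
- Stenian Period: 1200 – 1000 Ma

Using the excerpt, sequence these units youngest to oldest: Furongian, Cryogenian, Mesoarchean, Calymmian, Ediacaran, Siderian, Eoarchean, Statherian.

Furongian, then Ediacaran, then Cryogenian, then Calymmian, then Statherian, then Siderian, then Mesoarchean, then Eoarchean

Sorting by start age (ascending Ma, since larger Ma = older): Furongian start 497, Ediacaran start 635, Cryogenian start 720, Calymmian start 1600, Statherian start 1800, Siderian start 2500, Mesoarchean start 3200, Eoarchean start 4031.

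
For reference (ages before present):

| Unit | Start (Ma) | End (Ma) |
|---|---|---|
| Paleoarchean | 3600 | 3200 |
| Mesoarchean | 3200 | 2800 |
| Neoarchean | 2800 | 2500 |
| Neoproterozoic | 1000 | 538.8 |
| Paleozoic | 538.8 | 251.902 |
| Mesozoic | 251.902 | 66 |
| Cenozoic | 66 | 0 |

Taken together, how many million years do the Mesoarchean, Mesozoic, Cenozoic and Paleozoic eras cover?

Duration is start − end for each: (3200 − 2800) + (251.902 − 66) + (66 − 0) + (538.8 − 251.902).
That is 400 + 185.902 + 66 + 286.898, which totals 938.8 million years.

938.8 million years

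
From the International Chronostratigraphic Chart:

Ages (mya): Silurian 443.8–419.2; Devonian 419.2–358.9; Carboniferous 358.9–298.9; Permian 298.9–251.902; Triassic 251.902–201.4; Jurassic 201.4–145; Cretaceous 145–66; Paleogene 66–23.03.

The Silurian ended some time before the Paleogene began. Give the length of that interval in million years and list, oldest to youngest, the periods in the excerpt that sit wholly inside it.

353.2 million years; Devonian, Carboniferous, Permian, Triassic, Jurassic, Cretaceous

The Silurian closes at 419.2 Ma and the Paleogene opens at 66 Ma, so the interval is 419.2 − 66 = 353.2 Myr.
A period fits inside if it starts at or after 419.2 Ma and ends at or before 66 Ma; oldest first that gives Devonian, Carboniferous, Permian, Triassic, Jurassic, Cretaceous.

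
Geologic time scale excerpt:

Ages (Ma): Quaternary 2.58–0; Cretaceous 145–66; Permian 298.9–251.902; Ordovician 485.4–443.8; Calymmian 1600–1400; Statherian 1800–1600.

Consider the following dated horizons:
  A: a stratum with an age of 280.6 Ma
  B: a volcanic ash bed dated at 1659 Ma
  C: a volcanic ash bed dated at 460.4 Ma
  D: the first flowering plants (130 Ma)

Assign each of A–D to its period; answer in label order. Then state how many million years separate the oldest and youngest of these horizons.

A: 280.6 Ma lies in 298.9–251.902 Ma, so Permian.
B: 1659 Ma lies in 1800–1600 Ma, so Statherian.
C: 460.4 Ma lies in 485.4–443.8 Ma, so Ordovician.
D: 130 Ma lies in 145–66 Ma, so Cretaceous.
Oldest = 1659 Ma, youngest = 130 Ma → span 1529 Myr.

A — Permian; B — Statherian; C — Ordovician; D — Cretaceous; span 1529 million years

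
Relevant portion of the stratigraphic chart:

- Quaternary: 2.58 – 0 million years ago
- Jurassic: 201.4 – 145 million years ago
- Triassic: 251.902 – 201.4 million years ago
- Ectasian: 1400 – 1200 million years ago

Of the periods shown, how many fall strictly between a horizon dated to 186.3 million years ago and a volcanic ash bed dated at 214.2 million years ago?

0

Checking each listed span, none has both start < 214.2 Ma and end > 186.3 Ma — every period straddles one of the two dates or lies outside them — so the count is 0.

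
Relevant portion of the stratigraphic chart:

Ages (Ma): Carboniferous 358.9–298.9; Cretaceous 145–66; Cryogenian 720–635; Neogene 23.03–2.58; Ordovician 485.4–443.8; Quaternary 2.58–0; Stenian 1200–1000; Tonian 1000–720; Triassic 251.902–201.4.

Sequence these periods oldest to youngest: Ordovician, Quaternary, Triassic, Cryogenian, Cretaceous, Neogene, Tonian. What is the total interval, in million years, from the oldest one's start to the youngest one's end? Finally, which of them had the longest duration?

From the excerpt: Ordovician 485.4–443.8; Quaternary 2.58–0; Triassic 251.902–201.4; Cryogenian 720–635; Cretaceous 145–66; Neogene 23.03–2.58; Tonian 1000–720 (Ma).
Larger Ma is earlier, so the oldest is Tonian and the youngest is Quaternary; oldest to youngest: Tonian, Cryogenian, Ordovician, Triassic, Cretaceous, Neogene, Quaternary.
Oldest start 1000 minus youngest end 0 gives 1000 Myr overall.
Individual lengths (start − end): Triassic 50.502; Cryogenian 85; Tonian 280; Ordovician 41.6; Quaternary 2.58; Cretaceous 79; Neogene 20.45. The largest is Tonian at 280 Myr.

Tonian → Cryogenian → Ordovician → Triassic → Cretaceous → Neogene → Quaternary; total span 1000 Myr; longest is Tonian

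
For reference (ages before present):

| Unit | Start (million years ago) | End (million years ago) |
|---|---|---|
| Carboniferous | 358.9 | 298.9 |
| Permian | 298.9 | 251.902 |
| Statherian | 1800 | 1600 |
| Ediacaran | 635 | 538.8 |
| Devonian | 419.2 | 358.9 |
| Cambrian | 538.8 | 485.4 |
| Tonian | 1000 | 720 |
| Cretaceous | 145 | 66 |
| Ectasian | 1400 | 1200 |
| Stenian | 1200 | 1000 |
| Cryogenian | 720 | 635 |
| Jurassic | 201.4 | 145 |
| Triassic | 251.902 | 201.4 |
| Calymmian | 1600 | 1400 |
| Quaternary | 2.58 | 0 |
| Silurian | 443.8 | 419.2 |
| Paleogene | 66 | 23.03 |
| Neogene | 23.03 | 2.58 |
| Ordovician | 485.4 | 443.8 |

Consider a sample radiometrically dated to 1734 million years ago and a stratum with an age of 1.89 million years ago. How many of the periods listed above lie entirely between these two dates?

17

1734 Ma sits inside the Statherian (1800–1600) and 1.89 Ma inside the Quaternary (2.58–0); neither of those is wholly between the two dates.
The listed periods lying completely between them are Calymmian, Ectasian, Stenian, Tonian, Cryogenian, Ediacaran, Cambrian, Ordovician, Silurian, Devonian, Carboniferous, Permian, Triassic, Jurassic, Cretaceous, Paleogene, Neogene — 17 in all.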